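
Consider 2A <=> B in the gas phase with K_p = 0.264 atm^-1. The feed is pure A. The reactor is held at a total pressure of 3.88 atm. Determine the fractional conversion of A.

Basis: 1 mol A initially; let X = conversion of A. Extent ξ = 0.5X.
Moles: n_A = 1 − X; n_B = 0.5X.
Summing: n_T = 1 − 0.5X.
With p_i = (n_i/n_T)P, K_p = p_B / (p_A^2).
Setting this equal to 0.264 atm^-1 and taking the physical root (0 < X < 1) gives X = 0.557.

X = 0.557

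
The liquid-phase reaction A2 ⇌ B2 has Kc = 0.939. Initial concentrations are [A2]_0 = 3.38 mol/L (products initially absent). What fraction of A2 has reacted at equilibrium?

X = 0.484

Let X = conversion of A2; extent ξ = 3.38·X mol/L.
Concentrations: [A2] = 3.38 − 3.38X; [B2] = 3.38X.
Kc = [B2] / ([A2]).
This equals 0.939 at X = 0.484 (the root in 0 < X < 1).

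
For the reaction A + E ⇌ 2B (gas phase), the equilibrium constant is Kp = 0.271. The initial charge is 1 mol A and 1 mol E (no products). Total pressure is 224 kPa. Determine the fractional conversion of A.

X = 0.207

Take 1 mol A as basis and let X be its fractional conversion, so ξ = X.
At extent ξ: n_A = 1 − X; n_E = 1 − X; n_B = 2X.
Since Δν = 0, n_T = 2 throughout.
Mole fractions y_i = n_i/n_T; Kp = p_B^2 / (p_A p_E) with p_i = y_i·P.
This yields a degree-2 equation in X; solving on (0,1), X = 0.207.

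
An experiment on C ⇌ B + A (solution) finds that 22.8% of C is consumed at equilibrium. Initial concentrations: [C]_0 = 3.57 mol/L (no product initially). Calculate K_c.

K_c = 0.24 mol/L

Let X = conversion of C.
Concentrations: [C] = 3.57 − 3.57X; [B] = 3.57X; [A] = 3.57X.
At X = 0.228: [C] = 2.76, [B] = 0.814, [A] = 0.814.
K_c = [B] [A] / ([C]) = 0.24 mol/L.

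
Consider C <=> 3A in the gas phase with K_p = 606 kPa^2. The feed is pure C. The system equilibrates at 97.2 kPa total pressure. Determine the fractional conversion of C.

X = 0.151

Take 1 mol C as basis and let X be its fractional conversion, so ξ = X.
Moles: n_C = 1 − X; n_A = 3X.
Summing: n_T = 1 + 2X.
Mole fractions y_i = n_i/n_T; K_p = p_A^3 / (p_C) with p_i = y_i·P.
Equating to 606 kPa^2 and solving on 0 < X < 1: X = 0.151.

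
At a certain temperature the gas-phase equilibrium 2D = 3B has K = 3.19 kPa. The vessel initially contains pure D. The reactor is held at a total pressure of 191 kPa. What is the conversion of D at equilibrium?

X = 0.156

Take 1 mol D as basis and let X be its fractional conversion, so ξ = 0.5X.
Moles: n_D = 1 − X; n_B = 1.5X.
Total moles n_T = 1 + 0.5X.
y_i = n_i/n_T, p_i = y_i·P. K = p_B^3 / (p_D^2).
Substituting and setting equal to 3.19 kPa gives a polynomial in X; the root in (0,1) is X = 0.156.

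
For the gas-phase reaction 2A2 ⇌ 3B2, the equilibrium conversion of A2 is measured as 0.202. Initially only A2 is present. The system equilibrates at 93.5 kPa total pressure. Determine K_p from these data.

K_p = 3.71 kPa

Let X = conversion of A2 (basis 1 mol A2); extent of reaction ξ = 0.5X.
Species balance: n_A2 = 1 − X; n_B2 = 1.5X.
Summing: n_T = 1 + 0.5X.
At X = 0.202: n_A2 = 0.798, n_B2 = 0.303, n_T = 1.1.
p_i = (n_i/n_T)·P. K_p = p_B2^3 / (p_A2^2) = 3.71 kPa.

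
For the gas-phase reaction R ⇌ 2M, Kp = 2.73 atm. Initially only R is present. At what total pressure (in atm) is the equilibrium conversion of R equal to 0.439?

Let X = conversion of R (basis 1 mol R); extent of reaction ξ = X.
At extent ξ: n_R = 1 − X; n_M = 2X.
Total moles n_T = 1 + X.
Kp = p_M^2 / (p_R) with p_i = (n_i/n_T)·P.
At X = 0.439: the mole-fraction product g(X) = Π y_i^ν_i = 0.9549. Since Kp = g(X)·P^{1}, P = (Kp/g)^(1/1) = (2.73/0.9549)^(1/1) = 2.86 atm.

P = 2.86 atm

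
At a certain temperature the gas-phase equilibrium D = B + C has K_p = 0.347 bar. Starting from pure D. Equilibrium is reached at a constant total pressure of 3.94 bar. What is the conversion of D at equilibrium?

X = 0.285

Take 1 mol D as basis and let X be its fractional conversion, so ξ = X.
At extent ξ: n_D = 1 − X; n_B = X; n_C = X.
Summing: n_T = 1 + X.
With p_i = (n_i/n_T)P, K_p = p_B p_C / (p_D).
This yields a degree-2 equation in X; solving on (0,1), X = 0.285.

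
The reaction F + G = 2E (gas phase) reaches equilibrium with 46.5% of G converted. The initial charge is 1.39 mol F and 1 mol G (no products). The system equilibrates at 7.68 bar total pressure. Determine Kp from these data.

Take 1 mol G as basis and let X be its fractional conversion, so ξ = X.
Moles: n_F = 1.39 − X; n_G = 1 − X; n_E = 2X.
Since Δν = 0, n_T = 2.39 throughout.
At X = 0.465: n_F = 0.925, n_G = 0.535, n_E = 0.93, n_T = 2.39.
p_i = (n_i/n_T)·P. Kp = p_E^2 / (p_F p_G) = 1.75.

Kp = 1.75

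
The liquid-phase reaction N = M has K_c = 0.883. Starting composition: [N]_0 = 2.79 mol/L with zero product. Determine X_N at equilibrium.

X = 0.469

Let X = conversion of N; extent ξ = 2.79·X mol/L.
Concentrations: [N] = 2.79 − 2.79X; [M] = 2.79X.
K_c = [M] / ([N]).
Setting equal to 0.883 and solving for X on (0,1) gives X = 0.469.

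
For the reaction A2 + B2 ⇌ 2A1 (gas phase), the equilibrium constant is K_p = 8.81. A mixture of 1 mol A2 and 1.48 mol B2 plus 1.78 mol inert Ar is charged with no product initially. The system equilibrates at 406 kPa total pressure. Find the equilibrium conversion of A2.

X = 0.707

Basis: 1 mol A2 initially; let X = conversion of A2. Extent ξ = X.
At extent ξ: n_A2 = 1 − X; n_B2 = 1.48 − X; n_A1 = 2X; n_I = 1.78 (inert).
Since Δν = 0, n_T = 4.26 throughout.
With p_i = (n_i/n_T)P, K_p = p_A1^2 / (p_A2 p_B2).
Setting this equal to 8.81 and taking the physical root (0 < X < 1) gives X = 0.707.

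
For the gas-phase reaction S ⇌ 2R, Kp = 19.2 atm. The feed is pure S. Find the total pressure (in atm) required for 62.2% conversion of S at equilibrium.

Let X = conversion of S (basis 1 mol S); extent of reaction ξ = X.
Species balance: n_S = 1 − X; n_R = 2X.
n_T = Σnᵢ = 1 + X.
Kp = p_R^2 / (p_S) with p_i = (n_i/n_T)·P.
At X = 0.622: the mole-fraction product g(X) = Π y_i^ν_i = 2.524. Since Kp = g(X)·P^{1}, P = (Kp/g)^(1/1) = (19.2/2.524)^(1/1) = 7.61 atm.

P = 7.61 atm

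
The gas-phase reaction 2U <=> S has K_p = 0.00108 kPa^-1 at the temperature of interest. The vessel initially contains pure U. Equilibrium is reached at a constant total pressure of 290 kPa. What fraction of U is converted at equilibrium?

Basis: 1 mol U initially; let X = conversion of U. Extent ξ = 0.5X.
Species balance: n_U = 1 − X; n_S = 0.5X.
n_T = Σnᵢ = 1 − 0.5X.
With p_i = (n_i/n_T)P, K_p = p_S / (p_U^2).
Equating to 0.00108 kPa^-1 and solving on 0 < X < 1: X = 0.334.

X = 0.334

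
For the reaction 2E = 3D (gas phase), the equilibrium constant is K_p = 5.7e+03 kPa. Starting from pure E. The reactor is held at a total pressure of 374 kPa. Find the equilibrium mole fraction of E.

Basis: 1 mol E initially; let X = conversion of E. Extent ξ = 0.5X.
Moles: n_E = 1 − X; n_D = 1.5X.
n_T = Σnᵢ = 1 + 0.5X.
Mole fractions y_i = n_i/n_T; K_p = p_D^3 / (p_E^2) with p_i = y_i·P.
This yields a degree-3 equation in X; solving on (0,1), X = 0.743.
Then n_E = 0.257, n_T = 1.37, so y_E = 0.188.

y_E = 0.188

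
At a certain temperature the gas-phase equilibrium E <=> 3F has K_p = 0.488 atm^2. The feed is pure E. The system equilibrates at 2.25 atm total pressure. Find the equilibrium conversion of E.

Take 1 mol E as basis and let X be its fractional conversion, so ξ = X.
At extent ξ: n_E = 1 − X; n_F = 3X.
n_T = Σnᵢ = 1 + 2X.
Mole fractions y_i = n_i/n_T; K_p = p_F^3 / (p_E) with p_i = y_i·P.
Setting this equal to 0.488 atm^2 and taking the physical root (0 < X < 1) gives X = 0.175.

X = 0.175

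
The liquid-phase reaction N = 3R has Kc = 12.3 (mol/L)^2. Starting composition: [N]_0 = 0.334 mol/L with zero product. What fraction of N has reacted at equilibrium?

X = 0.850

Let X = conversion of N; extent ξ = 0.334·X mol/L.
Concentrations: [N] = 0.334 − 0.334X; [R] = 1X.
Kc = [R]^3 / ([N]).
Equating to 12.3 (mol/L)^2: the physical root is X = 0.850.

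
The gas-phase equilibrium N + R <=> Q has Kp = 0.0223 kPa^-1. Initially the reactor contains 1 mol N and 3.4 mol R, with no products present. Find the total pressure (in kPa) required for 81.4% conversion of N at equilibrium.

P = 272 kPa

Let X = conversion of N (basis 1 mol N); extent of reaction ξ = X.
At extent ξ: n_N = 1 − X; n_R = 3.4 − X; n_Q = X.
Summing: n_T = 4.4 − X.
Kp = p_Q / (p_N p_R) with p_i = (n_i/n_T)·P.
At X = 0.814: the mole-fraction product g(X) = Π y_i^ν_i = 6.069. Since Kp = g(X)·P^{-1}, P = (g/Kp)^(1/1) = (6.069/0.0223)^(1/1) = 272 kPa.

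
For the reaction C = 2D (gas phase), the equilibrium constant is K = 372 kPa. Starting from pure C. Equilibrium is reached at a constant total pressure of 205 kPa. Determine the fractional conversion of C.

X = 0.559

Basis: 1 mol C initially; let X = conversion of C. Extent ξ = X.
At extent ξ: n_C = 1 − X; n_D = 2X.
Summing: n_T = 1 + X.
y_i = n_i/n_T, p_i = y_i·P. K = p_D^2 / (p_C).
Substituting and setting equal to 372 kPa gives a polynomial in X; the root in (0,1) is X = 0.559.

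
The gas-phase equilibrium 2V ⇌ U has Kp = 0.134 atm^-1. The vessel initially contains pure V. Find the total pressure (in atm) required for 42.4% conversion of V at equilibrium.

P = 3.76 atm

Let X = conversion of V (basis 1 mol V); extent of reaction ξ = 0.5X.
Moles: n_V = 1 − X; n_U = 0.5X.
Total moles n_T = 1 − 0.5X.
Kp = p_U / (p_V^2) with p_i = (n_i/n_T)·P.
At X = 0.424: the mole-fraction product g(X) = Π y_i^ν_i = 0.5035. Since Kp = g(X)·P^{-1}, P = (g/Kp)^(1/1) = (0.5035/0.134)^(1/1) = 3.76 atm.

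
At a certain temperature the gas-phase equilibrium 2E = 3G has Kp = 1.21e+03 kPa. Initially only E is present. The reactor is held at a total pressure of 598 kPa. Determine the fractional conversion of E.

X = 0.542

Let X = conversion of E (basis 1 mol E); extent of reaction ξ = 0.5X.
Mole table: n_E = 1 − X; n_G = 1.5X.
Summing: n_T = 1 + 0.5X.
y_i = n_i/n_T, p_i = y_i·P. Kp = p_G^3 / (p_E^2).
Substituting and setting equal to 1.21e+03 kPa gives a polynomial in X; the root in (0,1) is X = 0.542.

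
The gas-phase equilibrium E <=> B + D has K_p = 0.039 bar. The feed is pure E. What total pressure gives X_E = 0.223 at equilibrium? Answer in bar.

Let X = conversion of E (basis 1 mol E); extent of reaction ξ = X.
At extent ξ: n_E = 1 − X; n_B = X; n_D = X.
Total moles n_T = 1 + X.
K_p = p_B p_D / (p_E) with p_i = (n_i/n_T)·P.
At X = 0.223: the mole-fraction product g(X) = Π y_i^ν_i = 0.05233. Since K_p = g(X)·P^{1}, P = (K_p/g)^(1/1) = (0.039/0.05233)^(1/1) = 0.745 bar.

P = 0.745 bar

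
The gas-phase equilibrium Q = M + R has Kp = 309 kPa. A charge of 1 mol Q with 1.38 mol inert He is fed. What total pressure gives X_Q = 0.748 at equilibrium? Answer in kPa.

Basis: 1 mol Q initially; let X = conversion of Q. Extent ξ = X.
At extent ξ: n_Q = 1 − X; n_M = X; n_R = X; n_I = 1.38 (inert).
n_T = Σnᵢ = 2.38 + X.
Kp = p_M p_R / (p_Q) with p_i = (n_i/n_T)·P.
At X = 0.748: the mole-fraction product g(X) = Π y_i^ν_i = 0.7098. Since Kp = g(X)·P^{1}, P = (Kp/g)^(1/1) = (309/0.7098)^(1/1) = 435 kPa.

P = 435 kPa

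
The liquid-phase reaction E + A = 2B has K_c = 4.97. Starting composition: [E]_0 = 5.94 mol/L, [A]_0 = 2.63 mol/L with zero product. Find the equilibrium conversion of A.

Let X = conversion of A; extent ξ = 2.63·X mol/L.
Concentrations: [E] = 5.94 − 2.63X; [A] = 2.63 − 2.63X; [B] = 5.26X.
K_c = [B]^2 / ([E] [A]).
This equals 4.97 at X = 0.725 (the root in 0 < X < 1).

X = 0.725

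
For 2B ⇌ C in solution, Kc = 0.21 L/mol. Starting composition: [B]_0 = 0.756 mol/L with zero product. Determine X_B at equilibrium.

Let X = conversion of B; extent ξ = 0.756X/2 mol/L.
Concentrations: [B] = 0.756 − 0.756X; [C] = 0.378X.
Kc = [C] / ([B]^2).
Solving Kc = 0.21 for X ∈ (0,1): X = 0.202.

X = 0.202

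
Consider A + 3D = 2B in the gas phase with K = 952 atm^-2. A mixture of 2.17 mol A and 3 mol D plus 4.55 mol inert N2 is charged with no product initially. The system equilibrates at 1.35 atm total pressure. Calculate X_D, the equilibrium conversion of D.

X = 0.855

Let X = conversion of D (basis 3 mol D); extent of reaction ξ = X.
Species balance: n_A = 2.17 − X; n_D = 3 − 3X; n_B = 2X; n_I = 4.55 (inert).
Summing: n_T = 9.72 − 2X.
Mole fractions y_i = n_i/n_T; K = p_B^2 / (p_A p_D^3) with p_i = y_i·P.
This yields a degree-4 equation in X; solving on (0,1), X = 0.855.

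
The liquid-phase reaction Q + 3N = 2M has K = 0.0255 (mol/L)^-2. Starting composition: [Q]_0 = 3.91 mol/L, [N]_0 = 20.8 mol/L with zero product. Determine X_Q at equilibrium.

Let X = conversion of Q; extent ξ = 3.91·X mol/L.
Concentrations: [Q] = 3.91 − 3.91X; [N] = 20.8 − 11.7X; [M] = 7.82X.
K = [M]^2 / ([Q] [N]^3).
Equating to 0.0255 (mol/L)^-2: the physical root is X = 0.773.

X = 0.773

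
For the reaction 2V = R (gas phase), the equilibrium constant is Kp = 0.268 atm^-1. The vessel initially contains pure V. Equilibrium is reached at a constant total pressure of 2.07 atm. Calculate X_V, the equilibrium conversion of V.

X = 0.443

Basis: 1 mol V initially; let X = conversion of V. Extent ξ = 0.5X.
Moles: n_V = 1 − X; n_R = 0.5X.
Summing: n_T = 1 − 0.5X.
With p_i = (n_i/n_T)P, Kp = p_R / (p_V^2).
Substituting and setting equal to 0.268 atm^-1 gives a polynomial in X; the root in (0,1) is X = 0.443.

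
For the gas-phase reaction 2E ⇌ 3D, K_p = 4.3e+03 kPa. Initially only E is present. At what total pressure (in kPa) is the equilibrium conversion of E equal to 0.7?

P = 451 kPa

Take 1 mol E as basis and let X be its fractional conversion, so ξ = 0.5X.
Moles: n_E = 1 − X; n_D = 1.5X.
Total moles n_T = 1 + 0.5X.
K_p = p_D^3 / (p_E^2) with p_i = (n_i/n_T)·P.
At X = 0.7: the mole-fraction product g(X) = Π y_i^ν_i = 9.528. Since K_p = g(X)·P^{1}, P = (K_p/g)^(1/1) = (4.3e+03/9.528)^(1/1) = 451 kPa.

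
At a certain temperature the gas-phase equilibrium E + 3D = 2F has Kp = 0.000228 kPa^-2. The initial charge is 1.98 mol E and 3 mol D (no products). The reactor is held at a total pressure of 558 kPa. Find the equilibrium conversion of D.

X = 0.770

Let X = conversion of D (basis 3 mol D); extent of reaction ξ = X.
At extent ξ: n_E = 1.98 − X; n_D = 3 − 3X; n_F = 2X.
Summing: n_T = 4.98 − 2X.
Mole fractions y_i = n_i/n_T; Kp = p_F^2 / (p_E p_D^3) with p_i = y_i·P.
This yields a degree-4 equation in X; solving on (0,1), X = 0.770.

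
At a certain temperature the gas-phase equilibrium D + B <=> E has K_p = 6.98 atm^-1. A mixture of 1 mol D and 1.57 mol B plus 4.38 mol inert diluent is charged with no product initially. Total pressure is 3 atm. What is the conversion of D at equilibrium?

X = 0.737

Take 1 mol D as basis and let X be its fractional conversion, so ξ = X.
Species balance: n_D = 1 − X; n_B = 1.57 − X; n_E = X; n_I = 4.38 (inert).
Summing: n_T = 6.95 − X.
y_i = n_i/n_T, p_i = y_i·P. K_p = p_E / (p_D p_B).
This yields a degree-2 equation in X; solving on (0,1), X = 0.737.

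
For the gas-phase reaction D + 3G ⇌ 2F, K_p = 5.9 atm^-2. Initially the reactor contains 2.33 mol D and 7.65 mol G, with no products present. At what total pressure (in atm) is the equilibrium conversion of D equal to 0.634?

P = 1.6 atm

Let X = conversion of D (basis 2.33 mol D); extent of reaction ξ = 2.33X.
Mole table: n_D = 2.33 − 2.33X; n_G = 7.65 − 6.99X; n_F = 4.66X.
Total moles n_T = 9.98 − 4.66X.
K_p = p_F^2 / (p_D p_G^3) with p_i = (n_i/n_T)·P.
At X = 0.634: the mole-fraction product g(X) = Π y_i^ν_i = 15.16. Since K_p = g(X)·P^{-2}, P = (g/K_p)^(1/2) = (15.16/5.9)^(1/2) = 1.6 atm.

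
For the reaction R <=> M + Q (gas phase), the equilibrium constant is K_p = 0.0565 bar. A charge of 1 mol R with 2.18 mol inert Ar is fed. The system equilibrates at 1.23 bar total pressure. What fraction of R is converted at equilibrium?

Take 1 mol R as basis and let X be its fractional conversion, so ξ = X.
Species balance: n_R = 1 − X; n_M = X; n_Q = X; n_I = 2.18 (inert).
Total moles n_T = 3.18 + X.
y_i = n_i/n_T, p_i = y_i·P. K_p = p_M p_Q / (p_R).
This yields a degree-2 equation in X; solving on (0,1), X = 0.329.

X = 0.329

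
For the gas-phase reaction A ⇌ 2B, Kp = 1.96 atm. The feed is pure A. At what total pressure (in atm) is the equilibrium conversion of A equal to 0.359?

P = 3.31 atm

Take 1 mol A as basis and let X be its fractional conversion, so ξ = X.
At extent ξ: n_A = 1 − X; n_B = 2X.
n_T = Σnᵢ = 1 + X.
Kp = p_B^2 / (p_A) with p_i = (n_i/n_T)·P.
At X = 0.359: the mole-fraction product g(X) = Π y_i^ν_i = 0.5918. Since Kp = g(X)·P^{1}, P = (Kp/g)^(1/1) = (1.96/0.5918)^(1/1) = 3.31 atm.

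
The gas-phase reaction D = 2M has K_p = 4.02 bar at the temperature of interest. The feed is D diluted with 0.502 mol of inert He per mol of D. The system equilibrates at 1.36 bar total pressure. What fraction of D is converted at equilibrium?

Basis: 1 mol D initially; let X = conversion of D. Extent ξ = X.
Moles: n_D = 1 − X; n_M = 2X; n_I = 0.502 (inert).
Total moles n_T = 1.5 + X.
With p_i = (n_i/n_T)P, K_p = p_M^2 / (p_D).
This yields a degree-2 equation in X; solving on (0,1), X = 0.699.

X = 0.699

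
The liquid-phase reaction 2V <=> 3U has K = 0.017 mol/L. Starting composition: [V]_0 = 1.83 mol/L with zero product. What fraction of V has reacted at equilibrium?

Let X = conversion of V; extent ξ = 1.83X/2 mol/L.
Concentrations: [V] = 1.83 − 1.83X; [U] = 2.75X.
K = [U]^3 / ([V]^2).
Equating to 0.017 mol/L: the physical root is X = 0.128.

X = 0.128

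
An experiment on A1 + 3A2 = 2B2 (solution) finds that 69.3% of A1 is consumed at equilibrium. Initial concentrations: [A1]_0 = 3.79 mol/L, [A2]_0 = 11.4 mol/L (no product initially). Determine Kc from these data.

Kc = 0.543 (mol/L)^-2

Let X = conversion of A1.
Concentrations: [A1] = 3.79 − 3.79X; [A2] = 11.4 − 11.4X; [B2] = 7.58X.
At X = 0.693: [A1] = 1.16, [A2] = 3.52, [B2] = 5.25.
Kc = [B2]^2 / ([A1] [A2]^3) = 0.543 (mol/L)^-2.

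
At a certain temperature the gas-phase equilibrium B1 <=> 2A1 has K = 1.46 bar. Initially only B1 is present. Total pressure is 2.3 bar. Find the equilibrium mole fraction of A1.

y_A1 = 0.540

Let X = conversion of B1 (basis 1 mol B1); extent of reaction ξ = X.
Mole table: n_B1 = 1 − X; n_A1 = 2X.
Total moles n_T = 1 + X.
y_i = n_i/n_T, p_i = y_i·P. K = p_A1^2 / (p_B1).
Equating to 1.46 bar and solving on 0 < X < 1: X = 0.370.
Then n_A1 = 0.74, n_T = 1.37, so y_A1 = 0.540.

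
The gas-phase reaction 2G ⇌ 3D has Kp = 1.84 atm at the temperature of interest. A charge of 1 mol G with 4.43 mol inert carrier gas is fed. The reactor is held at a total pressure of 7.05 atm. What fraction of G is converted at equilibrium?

Take 1 mol G as basis and let X be its fractional conversion, so ξ = 0.5X.
Species balance: n_G = 1 − X; n_D = 1.5X; n_I = 4.43 (inert).
Summing: n_T = 5.43 + 0.5X.
With p_i = (n_i/n_T)P, Kp = p_D^3 / (p_G^2).
This yields a degree-3 equation in X; solving on (0,1), X = 0.487.

X = 0.487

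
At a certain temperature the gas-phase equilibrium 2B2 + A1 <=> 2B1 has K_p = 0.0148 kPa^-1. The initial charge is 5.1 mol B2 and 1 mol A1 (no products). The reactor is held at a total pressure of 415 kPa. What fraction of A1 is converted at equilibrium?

Take 1 mol A1 as basis and let X be its fractional conversion, so ξ = X.
Moles: n_B2 = 5.1 − 2X; n_A1 = 1 − X; n_B1 = 2X.
Total moles n_T = 6.1 − X.
y_i = n_i/n_T, p_i = y_i·P. K_p = p_B1^2 / (p_B2^2 p_A1).
Setting this equal to 0.0148 kPa^-1 and taking the physical root (0 < X < 1) gives X = 0.812.

X = 0.812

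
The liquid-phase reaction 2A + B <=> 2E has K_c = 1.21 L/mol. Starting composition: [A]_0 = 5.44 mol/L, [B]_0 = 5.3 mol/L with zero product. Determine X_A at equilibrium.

X = 0.672

Let X = conversion of A; extent ξ = 5.44X/2 mol/L.
Concentrations: [A] = 5.44 − 5.44X; [B] = 5.3 − 2.72X; [E] = 5.44X.
K_c = [E]^2 / ([A]^2 [B]).
This equals 1.21 at X = 0.672 (the root in 0 < X < 1).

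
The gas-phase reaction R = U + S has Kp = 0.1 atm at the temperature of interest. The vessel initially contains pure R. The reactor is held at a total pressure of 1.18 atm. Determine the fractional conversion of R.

Let X = conversion of R (basis 1 mol R); extent of reaction ξ = X.
At extent ξ: n_R = 1 − X; n_U = X; n_S = X.
Summing: n_T = 1 + X.
With p_i = (n_i/n_T)P, Kp = p_U p_S / (p_R).
Setting this equal to 0.1 atm and taking the physical root (0 < X < 1) gives X = 0.280.

X = 0.280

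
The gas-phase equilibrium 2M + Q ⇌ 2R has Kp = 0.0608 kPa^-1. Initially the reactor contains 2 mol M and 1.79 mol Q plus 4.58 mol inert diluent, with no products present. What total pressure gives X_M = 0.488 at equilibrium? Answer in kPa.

Let X = conversion of M (basis 2 mol M); extent of reaction ξ = X.
Moles: n_M = 2 − 2X; n_Q = 1.79 − X; n_R = 2X; n_I = 4.58 (inert).
n_T = Σnᵢ = 8.37 − X.
Kp = p_R^2 / (p_M^2 p_Q) with p_i = (n_i/n_T)·P.
At X = 0.488: the mole-fraction product g(X) = Π y_i^ν_i = 5.5. Since Kp = g(X)·P^{-1}, P = (g/Kp)^(1/1) = (5.5/0.0608)^(1/1) = 90.5 kPa.

P = 90.5 kPa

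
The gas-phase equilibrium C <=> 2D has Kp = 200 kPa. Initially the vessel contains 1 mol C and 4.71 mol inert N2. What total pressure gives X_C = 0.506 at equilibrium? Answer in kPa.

Basis: 1 mol C initially; let X = conversion of C. Extent ξ = X.
Mole table: n_C = 1 − X; n_D = 2X; n_I = 4.71 (inert).
n_T = Σnᵢ = 5.71 + X.
Kp = p_D^2 / (p_C) with p_i = (n_i/n_T)·P.
At X = 0.506: the mole-fraction product g(X) = Π y_i^ν_i = 0.3335. Since Kp = g(X)·P^{1}, P = (Kp/g)^(1/1) = (200/0.3335)^(1/1) = 600 kPa.

P = 600 kPa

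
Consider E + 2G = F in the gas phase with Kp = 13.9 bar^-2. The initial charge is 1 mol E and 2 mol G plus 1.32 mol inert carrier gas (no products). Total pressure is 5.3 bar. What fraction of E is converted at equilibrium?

Take 1 mol E as basis and let X be its fractional conversion, so ξ = X.
At extent ξ: n_E = 1 − X; n_G = 2 − 2X; n_F = X; n_I = 1.32 (inert).
Summing: n_T = 4.32 − 2X.
y_i = n_i/n_T, p_i = y_i·P. Kp = p_F / (p_E p_G^2).
Substituting and setting equal to 13.9 bar^-2 gives a polynomial in X; the root in (0,1) is X = 0.845.

X = 0.845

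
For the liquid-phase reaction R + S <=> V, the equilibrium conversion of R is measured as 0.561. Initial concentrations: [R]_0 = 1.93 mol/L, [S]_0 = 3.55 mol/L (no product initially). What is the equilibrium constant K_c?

K_c = 0.518 L/mol

Let X = conversion of R.
Concentrations: [R] = 1.93 − 1.93X; [S] = 3.55 − 1.93X; [V] = 1.93X.
At X = 0.561: [R] = 0.847, [S] = 2.47, [V] = 1.08.
K_c = [V] / ([R] [S]) = 0.518 L/mol.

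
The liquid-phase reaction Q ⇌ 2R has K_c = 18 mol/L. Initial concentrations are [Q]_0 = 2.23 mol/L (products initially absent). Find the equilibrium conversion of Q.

Let X = conversion of Q; extent ξ = 2.23·X mol/L.
Concentrations: [Q] = 2.23 − 2.23X; [R] = 4.46X.
K_c = [R]^2 / ([Q]).
Setting equal to 18 and solving for X on (0,1) gives X = 0.733.

X = 0.733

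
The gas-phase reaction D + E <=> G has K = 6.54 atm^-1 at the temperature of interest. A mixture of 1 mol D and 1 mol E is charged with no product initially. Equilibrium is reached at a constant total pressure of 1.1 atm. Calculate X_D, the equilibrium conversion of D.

Take 1 mol D as basis and let X be its fractional conversion, so ξ = X.
Mole table: n_D = 1 − X; n_E = 1 − X; n_G = X.
n_T = Σnᵢ = 2 − X.
Mole fractions y_i = n_i/n_T; K = p_G / (p_D p_E) with p_i = y_i·P.
Setting this equal to 6.54 atm^-1 and taking the physical root (0 < X < 1) gives X = 0.651.

X = 0.651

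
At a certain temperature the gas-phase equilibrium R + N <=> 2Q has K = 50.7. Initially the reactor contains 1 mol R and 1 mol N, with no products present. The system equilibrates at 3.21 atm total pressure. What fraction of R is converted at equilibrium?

X = 0.781

Basis: 1 mol R initially; let X = conversion of R. Extent ξ = X.
Species balance: n_R = 1 − X; n_N = 1 − X; n_Q = 2X.
Total moles n_T = 2 (Δν = 0, constant).
y_i = n_i/n_T, p_i = y_i·P. K = p_Q^2 / (p_R p_N).
Equating to 50.7 and solving on 0 < X < 1: X = 0.781.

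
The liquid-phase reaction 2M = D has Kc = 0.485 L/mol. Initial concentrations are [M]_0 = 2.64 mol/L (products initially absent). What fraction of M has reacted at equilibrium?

X = 0.541

Let X = conversion of M; extent ξ = 2.64X/2 mol/L.
Concentrations: [M] = 2.64 − 2.64X; [D] = 1.32X.
Kc = [D] / ([M]^2).
Solving Kc = 0.485 for X ∈ (0,1): X = 0.541.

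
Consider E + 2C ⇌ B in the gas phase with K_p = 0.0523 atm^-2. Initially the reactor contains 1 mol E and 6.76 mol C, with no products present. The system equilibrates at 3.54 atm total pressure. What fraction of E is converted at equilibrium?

X = 0.326

Take 1 mol E as basis and let X be its fractional conversion, so ξ = X.
Moles: n_E = 1 − X; n_C = 6.76 − 2X; n_B = X.
Summing: n_T = 7.76 − 2X.
With p_i = (n_i/n_T)P, K_p = p_B / (p_E p_C^2).
Equating to 0.0523 atm^-2 and solving on 0 < X < 1: X = 0.326.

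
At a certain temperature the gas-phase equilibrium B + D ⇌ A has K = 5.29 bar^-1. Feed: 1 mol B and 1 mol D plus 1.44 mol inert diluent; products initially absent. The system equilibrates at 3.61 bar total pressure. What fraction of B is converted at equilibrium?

X = 0.686

Let X = conversion of B (basis 1 mol B); extent of reaction ξ = X.
Moles: n_B = 1 − X; n_D = 1 − X; n_A = X; n_I = 1.44 (inert).
n_T = Σnᵢ = 3.44 − X.
y_i = n_i/n_T, p_i = y_i·P. K = p_A / (p_B p_D).
Setting this equal to 5.29 bar^-1 and taking the physical root (0 < X < 1) gives X = 0.686.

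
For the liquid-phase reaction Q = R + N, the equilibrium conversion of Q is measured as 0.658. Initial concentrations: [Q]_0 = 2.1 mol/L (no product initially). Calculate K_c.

K_c = 2.66 mol/L

Let X = conversion of Q.
Concentrations: [Q] = 2.1 − 2.1X; [R] = 2.1X; [N] = 2.1X.
At X = 0.658: [Q] = 0.718, [R] = 1.38, [N] = 1.38.
K_c = [R] [N] / ([Q]) = 2.66 mol/L.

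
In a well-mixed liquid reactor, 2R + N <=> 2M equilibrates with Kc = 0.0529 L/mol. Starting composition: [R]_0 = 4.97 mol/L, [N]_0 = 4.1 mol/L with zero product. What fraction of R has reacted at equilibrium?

X = 0.297

Let X = conversion of R; extent ξ = 4.97X/2 mol/L.
Concentrations: [R] = 4.97 − 4.97X; [N] = 4.1 − 2.48X; [M] = 4.97X.
Kc = [M]^2 / ([R]^2 [N]).
Equating to 0.0529 L/mol: the physical root is X = 0.297.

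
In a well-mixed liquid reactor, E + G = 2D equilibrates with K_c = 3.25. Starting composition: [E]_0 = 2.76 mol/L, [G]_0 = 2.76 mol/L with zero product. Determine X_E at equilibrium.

X = 0.474

Let X = conversion of E; extent ξ = 2.76·X mol/L.
Concentrations: [E] = 2.76 − 2.76X; [G] = 2.76 − 2.76X; [D] = 5.52X.
K_c = [D]^2 / ([E] [G]).
Setting equal to 3.25 and solving for X on (0,1) gives X = 0.474.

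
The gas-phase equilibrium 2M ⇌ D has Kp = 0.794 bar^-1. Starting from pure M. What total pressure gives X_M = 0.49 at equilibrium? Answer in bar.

Take 1 mol M as basis and let X be its fractional conversion, so ξ = 0.5X.
At extent ξ: n_M = 1 − X; n_D = 0.5X.
Summing: n_T = 1 − 0.5X.
Kp = p_D / (p_M^2) with p_i = (n_i/n_T)·P.
At X = 0.49: the mole-fraction product g(X) = Π y_i^ν_i = 0.7112. Since Kp = g(X)·P^{-1}, P = (g/Kp)^(1/1) = (0.7112/0.794)^(1/1) = 0.896 bar.

P = 0.896 bar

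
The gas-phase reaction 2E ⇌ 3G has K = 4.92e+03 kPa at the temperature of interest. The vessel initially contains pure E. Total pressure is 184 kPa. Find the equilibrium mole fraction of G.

Basis: 1 mol E initially; let X = conversion of E. Extent ξ = 0.5X.
Species balance: n_E = 1 − X; n_G = 1.5X.
Total moles n_T = 1 + 0.5X.
With p_i = (n_i/n_T)P, K = p_G^3 / (p_E^2).
Substituting and setting equal to 4.92e+03 kPa gives a polynomial in X; the root in (0,1) is X = 0.789.
Then n_G = 1.18, n_T = 1.39, so y_G = 0.849.

y_G = 0.849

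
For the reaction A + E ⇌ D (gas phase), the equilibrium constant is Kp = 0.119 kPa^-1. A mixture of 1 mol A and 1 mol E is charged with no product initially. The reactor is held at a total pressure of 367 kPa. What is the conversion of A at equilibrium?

X = 0.850

Basis: 1 mol A initially; let X = conversion of A. Extent ξ = X.
At extent ξ: n_A = 1 − X; n_E = 1 − X; n_D = X.
Total moles n_T = 2 − X.
With p_i = (n_i/n_T)P, Kp = p_D / (p_A p_E).
This yields a degree-2 equation in X; solving on (0,1), X = 0.850.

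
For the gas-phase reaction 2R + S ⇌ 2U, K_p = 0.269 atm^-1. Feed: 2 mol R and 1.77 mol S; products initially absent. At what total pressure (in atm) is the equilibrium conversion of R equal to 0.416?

Let X = conversion of R (basis 2 mol R); extent of reaction ξ = X.
Moles: n_R = 2 − 2X; n_S = 1.77 − X; n_U = 2X.
Summing: n_T = 3.77 − X.
K_p = p_U^2 / (p_R^2 p_S) with p_i = (n_i/n_T)·P.
At X = 0.416: the mole-fraction product g(X) = Π y_i^ν_i = 1.257. Since K_p = g(X)·P^{-1}, P = (g/K_p)^(1/1) = (1.257/0.269)^(1/1) = 4.67 atm.

P = 4.67 atm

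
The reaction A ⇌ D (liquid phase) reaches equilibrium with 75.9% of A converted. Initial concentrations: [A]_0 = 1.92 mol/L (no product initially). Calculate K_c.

K_c = 3.15

Let X = conversion of A.
Concentrations: [A] = 1.92 − 1.92X; [D] = 1.92X.
At X = 0.759: [A] = 0.463, [D] = 1.46.
K_c = [D] / ([A]) = 3.15.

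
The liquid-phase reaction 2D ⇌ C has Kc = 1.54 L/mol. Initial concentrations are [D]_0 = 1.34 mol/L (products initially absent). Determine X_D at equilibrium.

X = 0.614

Let X = conversion of D; extent ξ = 1.34X/2 mol/L.
Concentrations: [D] = 1.34 − 1.34X; [C] = 0.67X.
Kc = [C] / ([D]^2).
This equals 1.54 at X = 0.614 (the root in 0 < X < 1).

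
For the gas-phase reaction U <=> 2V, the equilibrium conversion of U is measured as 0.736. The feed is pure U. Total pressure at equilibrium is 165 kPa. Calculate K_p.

Let X = conversion of U (basis 1 mol U); extent of reaction ξ = X.
Moles: n_U = 1 − X; n_V = 2X.
Total moles n_T = 1 + X.
At X = 0.736: n_U = 0.264, n_V = 1.47, n_T = 1.74.
p_i = (n_i/n_T)·P. K_p = p_V^2 / (p_U) = 780 kPa.

K_p = 780 kPa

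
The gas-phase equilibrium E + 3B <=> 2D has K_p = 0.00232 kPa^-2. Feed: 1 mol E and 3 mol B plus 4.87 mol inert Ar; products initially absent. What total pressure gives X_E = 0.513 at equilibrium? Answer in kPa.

Take 1 mol E as basis and let X be its fractional conversion, so ξ = X.
At extent ξ: n_E = 1 − X; n_B = 3 − 3X; n_D = 2X; n_I = 4.87 (inert).
Summing: n_T = 8.87 − 2X.
K_p = p_D^2 / (p_E p_B^3) with p_i = (n_i/n_T)·P.
At X = 0.513: the mole-fraction product g(X) = Π y_i^ν_i = 42.65. Since K_p = g(X)·P^{-2}, P = (g/K_p)^(1/2) = (42.65/0.00232)^(1/2) = 136 kPa.

P = 136 kPa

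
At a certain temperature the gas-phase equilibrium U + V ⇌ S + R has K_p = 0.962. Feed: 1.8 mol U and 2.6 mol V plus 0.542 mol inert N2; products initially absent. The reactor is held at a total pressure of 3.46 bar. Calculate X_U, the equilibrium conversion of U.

Basis: 1.8 mol U initially; let X = conversion of U. Extent ξ = 1.8X.
Species balance: n_U = 1.8 − 1.8X; n_V = 2.6 − 1.8X; n_S = 1.8X; n_R = 1.8X; n_I = 0.542 (inert).
Since Δν = 0, n_T = 4.94 throughout.
With p_i = (n_i/n_T)P, K_p = p_S p_R / (p_U p_V).
Setting this equal to 0.962 and taking the physical root (0 < X < 1) gives X = 0.585.

X = 0.585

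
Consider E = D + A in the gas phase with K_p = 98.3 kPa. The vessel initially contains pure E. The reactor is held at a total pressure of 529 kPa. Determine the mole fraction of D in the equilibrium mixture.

y_D = 0.284

Basis: 1 mol E initially; let X = conversion of E. Extent ξ = X.
Mole table: n_E = 1 − X; n_D = X; n_A = X.
Summing: n_T = 1 + X.
y_i = n_i/n_T, p_i = y_i·P. K_p = p_D p_A / (p_E).
This yields a degree-2 equation in X; solving on (0,1), X = 0.396.
Then n_D = 0.396, n_T = 1.4, so y_D = 0.284.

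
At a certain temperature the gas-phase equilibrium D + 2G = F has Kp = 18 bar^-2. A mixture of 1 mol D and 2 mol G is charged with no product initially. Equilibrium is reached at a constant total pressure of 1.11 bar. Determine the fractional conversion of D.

Basis: 1 mol D initially; let X = conversion of D. Extent ξ = X.
Species balance: n_D = 1 − X; n_G = 2 − 2X; n_F = X.
n_T = Σnᵢ = 3 − 2X.
y_i = n_i/n_T, p_i = y_i·P. Kp = p_F / (p_D p_G^2).
Equating to 18 bar^-2 and solving on 0 < X < 1: X = 0.731.

X = 0.731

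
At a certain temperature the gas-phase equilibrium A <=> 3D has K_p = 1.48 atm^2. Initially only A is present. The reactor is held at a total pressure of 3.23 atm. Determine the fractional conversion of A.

Let X = conversion of A (basis 1 mol A); extent of reaction ξ = X.
Species balance: n_A = 1 − X; n_D = 3X.
n_T = Σnᵢ = 1 + 2X.
Mole fractions y_i = n_i/n_T; K_p = p_D^3 / (p_A) with p_i = y_i·P.
Equating to 1.48 atm^2 and solving on 0 < X < 1: X = 0.202.

X = 0.202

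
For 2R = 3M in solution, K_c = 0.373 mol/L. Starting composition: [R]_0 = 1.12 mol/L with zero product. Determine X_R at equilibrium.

X = 0.348

Let X = conversion of R; extent ξ = 1.12X/2 mol/L.
Concentrations: [R] = 1.12 − 1.12X; [M] = 1.68X.
K_c = [M]^3 / ([R]^2).
Setting equal to 0.373 and solving for X on (0,1) gives X = 0.348.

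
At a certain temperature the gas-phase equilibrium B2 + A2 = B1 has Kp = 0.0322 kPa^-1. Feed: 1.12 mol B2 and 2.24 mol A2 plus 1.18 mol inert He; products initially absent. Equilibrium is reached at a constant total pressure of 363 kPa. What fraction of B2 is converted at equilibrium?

Basis: 1.12 mol B2 initially; let X = conversion of B2. Extent ξ = 1.12X.
Moles: n_B2 = 1.12 − 1.12X; n_A2 = 2.24 − 1.12X; n_B1 = 1.12X; n_I = 1.18 (inert).
Total moles n_T = 4.54 − 1.12X.
Mole fractions y_i = n_i/n_T; Kp = p_B1 / (p_B2 p_A2) with p_i = y_i·P.
Equating to 0.0322 kPa^-1 and solving on 0 < X < 1: X = 0.811.

X = 0.811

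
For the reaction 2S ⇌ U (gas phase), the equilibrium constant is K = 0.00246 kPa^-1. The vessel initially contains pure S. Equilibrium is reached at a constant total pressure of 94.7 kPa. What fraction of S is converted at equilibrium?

X = 0.281

Basis: 1 mol S initially; let X = conversion of S. Extent ξ = 0.5X.
Species balance: n_S = 1 − X; n_U = 0.5X.
Summing: n_T = 1 − 0.5X.
Mole fractions y_i = n_i/n_T; K = p_U / (p_S^2) with p_i = y_i·P.
Substituting and setting equal to 0.00246 kPa^-1 gives a polynomial in X; the root in (0,1) is X = 0.281.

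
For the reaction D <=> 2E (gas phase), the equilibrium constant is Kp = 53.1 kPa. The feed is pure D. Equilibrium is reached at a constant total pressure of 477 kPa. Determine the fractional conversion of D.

Let X = conversion of D (basis 1 mol D); extent of reaction ξ = X.
At extent ξ: n_D = 1 − X; n_E = 2X.
Total moles n_T = 1 + X.
Mole fractions y_i = n_i/n_T; Kp = p_E^2 / (p_D) with p_i = y_i·P.
Equating to 53.1 kPa and solving on 0 < X < 1: X = 0.165.

X = 0.165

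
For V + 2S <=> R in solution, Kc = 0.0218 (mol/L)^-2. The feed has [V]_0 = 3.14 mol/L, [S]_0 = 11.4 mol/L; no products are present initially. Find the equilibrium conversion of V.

X = 0.571

Let X = conversion of V; extent ξ = 3.14·X mol/L.
Concentrations: [V] = 3.14 − 3.14X; [S] = 11.4 − 6.28X; [R] = 3.14X.
Kc = [R] / ([V] [S]^2).
This equals 0.0218 at X = 0.571 (the root in 0 < X < 1).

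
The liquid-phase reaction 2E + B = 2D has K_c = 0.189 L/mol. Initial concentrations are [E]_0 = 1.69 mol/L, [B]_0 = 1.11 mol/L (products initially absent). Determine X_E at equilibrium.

Let X = conversion of E; extent ξ = 1.69X/2 mol/L.
Concentrations: [E] = 1.69 − 1.69X; [B] = 1.11 − 0.845X; [D] = 1.69X.
K_c = [D]^2 / ([E]^2 [B]).
Solving K_c = 0.189 for X ∈ (0,1): X = 0.288.

X = 0.288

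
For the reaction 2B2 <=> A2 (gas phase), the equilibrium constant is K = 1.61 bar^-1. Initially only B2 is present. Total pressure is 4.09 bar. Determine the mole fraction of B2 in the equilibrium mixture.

y_B2 = 0.321

Basis: 1 mol B2 initially; let X = conversion of B2. Extent ξ = 0.5X.
Moles: n_B2 = 1 − X; n_A2 = 0.5X.
n_T = Σnᵢ = 1 − 0.5X.
Mole fractions y_i = n_i/n_T; K = p_A2 / (p_B2^2) with p_i = y_i·P.
Setting this equal to 1.61 bar^-1 and taking the physical root (0 < X < 1) gives X = 0.809.
Then n_B2 = 0.191, n_T = 0.596, so y_B2 = 0.321.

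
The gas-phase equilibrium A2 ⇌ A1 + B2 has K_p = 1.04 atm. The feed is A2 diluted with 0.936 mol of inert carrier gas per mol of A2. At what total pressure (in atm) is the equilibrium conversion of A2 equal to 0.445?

Take 1 mol A2 as basis and let X be its fractional conversion, so ξ = X.
Mole table: n_A2 = 1 − X; n_A1 = X; n_B2 = X; n_I = 0.936 (inert).
n_T = Σnᵢ = 1.94 + X.
K_p = p_A1 p_B2 / (p_A2) with p_i = (n_i/n_T)·P.
At X = 0.445: the mole-fraction product g(X) = Π y_i^ν_i = 0.1499. Since K_p = g(X)·P^{1}, P = (K_p/g)^(1/1) = (1.04/0.1499)^(1/1) = 6.94 atm.

P = 6.94 atm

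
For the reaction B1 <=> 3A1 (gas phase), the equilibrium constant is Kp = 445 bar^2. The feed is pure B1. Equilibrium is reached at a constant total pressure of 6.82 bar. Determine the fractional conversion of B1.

Let X = conversion of B1 (basis 1 mol B1); extent of reaction ξ = X.
Moles: n_B1 = 1 − X; n_A1 = 3X.
n_T = Σnᵢ = 1 + 2X.
y_i = n_i/n_T, p_i = y_i·P. Kp = p_A1^3 / (p_B1).
Setting this equal to 445 bar^2 and taking the physical root (0 < X < 1) gives X = 0.791.

X = 0.791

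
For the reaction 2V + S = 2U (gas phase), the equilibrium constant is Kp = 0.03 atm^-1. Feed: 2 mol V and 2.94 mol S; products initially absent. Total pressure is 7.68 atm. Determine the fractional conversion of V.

Take 2 mol V as basis and let X be its fractional conversion, so ξ = X.
At extent ξ: n_V = 2 − 2X; n_S = 2.94 − X; n_U = 2X.
Summing: n_T = 4.94 − X.
Mole fractions y_i = n_i/n_T; Kp = p_U^2 / (p_V^2 p_S) with p_i = y_i·P.
Equating to 0.03 atm^-1 and solving on 0 < X < 1: X = 0.266.

X = 0.266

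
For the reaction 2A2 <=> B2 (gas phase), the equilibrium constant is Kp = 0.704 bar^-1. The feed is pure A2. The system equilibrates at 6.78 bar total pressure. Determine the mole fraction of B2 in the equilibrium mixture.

y_B2 = 0.635

Let X = conversion of A2 (basis 1 mol A2); extent of reaction ξ = 0.5X.
Mole table: n_A2 = 1 − X; n_B2 = 0.5X.
Total moles n_T = 1 − 0.5X.
With p_i = (n_i/n_T)P, Kp = p_B2 / (p_A2^2).
Substituting and setting equal to 0.704 bar^-1 gives a polynomial in X; the root in (0,1) is X = 0.777.
Then n_B2 = 0.388, n_T = 0.612, so y_B2 = 0.635.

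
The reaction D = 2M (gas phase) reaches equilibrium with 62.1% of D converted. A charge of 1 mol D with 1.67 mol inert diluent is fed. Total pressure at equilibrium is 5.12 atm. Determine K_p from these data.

Basis: 1 mol D initially; let X = conversion of D. Extent ξ = X.
Moles: n_D = 1 − X; n_M = 2X; n_I = 1.67 (inert).
Summing: n_T = 2.67 + X.
At X = 0.621: n_D = 0.379, n_M = 1.24, n_T = 3.29.
p_i = (n_i/n_T)·P. K_p = p_M^2 / (p_D) = 6.33 atm.

K_p = 6.33 atm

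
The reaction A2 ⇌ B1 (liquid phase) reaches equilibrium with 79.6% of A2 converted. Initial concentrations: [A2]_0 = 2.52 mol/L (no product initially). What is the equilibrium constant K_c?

K_c = 3.9

Let X = conversion of A2.
Concentrations: [A2] = 2.52 − 2.52X; [B1] = 2.52X.
At X = 0.796: [A2] = 0.514, [B1] = 2.01.
K_c = [B1] / ([A2]) = 3.9.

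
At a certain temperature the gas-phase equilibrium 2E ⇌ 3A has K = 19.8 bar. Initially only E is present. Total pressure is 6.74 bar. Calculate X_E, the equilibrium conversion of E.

X = 0.582

Let X = conversion of E (basis 1 mol E); extent of reaction ξ = 0.5X.
Moles: n_E = 1 − X; n_A = 1.5X.
n_T = Σnᵢ = 1 + 0.5X.
y_i = n_i/n_T, p_i = y_i·P. K = p_A^3 / (p_E^2).
Substituting and setting equal to 19.8 bar gives a polynomial in X; the root in (0,1) is X = 0.582.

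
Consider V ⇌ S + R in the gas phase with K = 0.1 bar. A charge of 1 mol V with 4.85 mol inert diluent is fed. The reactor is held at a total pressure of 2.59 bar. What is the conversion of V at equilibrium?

Take 1 mol V as basis and let X be its fractional conversion, so ξ = X.
Moles: n_V = 1 − X; n_S = X; n_R = X; n_I = 4.85 (inert).
Total moles n_T = 5.85 + X.
y_i = n_i/n_T, p_i = y_i·P. K = p_S p_R / (p_V).
Setting this equal to 0.1 bar and taking the physical root (0 < X < 1) gives X = 0.385.

X = 0.385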